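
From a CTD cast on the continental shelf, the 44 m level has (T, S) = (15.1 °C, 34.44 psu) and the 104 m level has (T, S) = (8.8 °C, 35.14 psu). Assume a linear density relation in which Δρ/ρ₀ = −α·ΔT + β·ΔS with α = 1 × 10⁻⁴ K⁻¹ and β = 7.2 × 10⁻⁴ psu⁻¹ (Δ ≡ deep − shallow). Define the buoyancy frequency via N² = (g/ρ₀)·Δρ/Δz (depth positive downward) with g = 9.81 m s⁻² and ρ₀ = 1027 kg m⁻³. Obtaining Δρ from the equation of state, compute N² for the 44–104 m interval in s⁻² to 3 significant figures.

ΔT = -6.3 K, ΔS = +0.70 psu (deep − shallow).
Δρ/ρ₀ = −αΔT + βΔS = 6.30 × 10⁻⁴ + 5.04 × 10⁻⁴ = 1.134 × 10⁻³, so Δρ ≈ 1.165 kg m⁻³.
N² = (g/ρ₀)·Δρ/Δz = g·(Δρ/ρ₀)/Δz = 9.81 × 1.134 × 10⁻³ / 60 = 1.8541 × 10⁻⁴ s⁻² ≈ 1.85 × 10⁻⁴ s⁻².

1.85 × 10⁻⁴ s⁻²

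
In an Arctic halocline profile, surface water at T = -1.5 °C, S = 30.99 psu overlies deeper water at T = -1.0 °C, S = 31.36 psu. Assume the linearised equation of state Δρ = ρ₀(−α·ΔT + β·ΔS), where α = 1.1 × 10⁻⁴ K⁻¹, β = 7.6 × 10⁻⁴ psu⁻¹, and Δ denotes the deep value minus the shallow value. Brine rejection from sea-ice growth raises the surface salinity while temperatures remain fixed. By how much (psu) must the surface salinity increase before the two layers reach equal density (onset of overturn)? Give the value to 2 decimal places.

0.30 psu

Neutral buoyancy requires −α(T_deep − T_surf) + β(S_deep − S_surf′) = 0.
S_surf′ = S_deep − (α/β)·ΔT = 31.36 − (1.1 × 10⁻⁴/7.6 × 10⁻⁴)·(+0.5) = 31.2876 psu.
Increase required: 31.2876 − 30.99 = 0.2976 psu.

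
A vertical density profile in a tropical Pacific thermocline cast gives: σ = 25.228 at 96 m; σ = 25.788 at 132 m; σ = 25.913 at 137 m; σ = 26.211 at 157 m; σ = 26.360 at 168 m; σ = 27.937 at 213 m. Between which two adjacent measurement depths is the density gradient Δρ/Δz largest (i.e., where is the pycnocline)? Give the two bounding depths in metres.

Compute the density gradient over each adjacent pair:
  96–132 m: Δρ/Δz = 0.560/36 = 0.016 kg m⁻⁴
  132–137 m: Δρ/Δz = 0.125/5 = 0.025 kg m⁻⁴
  137–157 m: Δρ/Δz = 0.298/20 = 0.015 kg m⁻⁴
  157–168 m: Δρ/Δz = 0.149/11 = 0.014 kg m⁻⁴
  168–213 m: Δρ/Δz = 1.577/45 = 0.035 kg m⁻⁴
The largest gradient is in the 168–213 m interval — the pycnocline.

168–213 m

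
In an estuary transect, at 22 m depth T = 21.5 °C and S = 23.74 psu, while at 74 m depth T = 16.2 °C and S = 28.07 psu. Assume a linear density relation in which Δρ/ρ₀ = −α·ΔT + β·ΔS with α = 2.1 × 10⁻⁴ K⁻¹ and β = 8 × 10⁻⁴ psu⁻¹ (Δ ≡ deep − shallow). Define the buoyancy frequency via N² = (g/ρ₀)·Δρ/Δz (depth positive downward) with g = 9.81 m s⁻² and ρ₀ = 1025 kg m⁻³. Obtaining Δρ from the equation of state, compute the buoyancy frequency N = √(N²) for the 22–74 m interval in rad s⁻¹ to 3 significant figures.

0.0294 rad s⁻¹

ΔT = -5.3 K, ΔS = +4.33 psu (deep − shallow).
Δρ/ρ₀ = −αΔT + βΔS = 1.113 × 10⁻³ + 3.464 × 10⁻³ = 4.577 × 10⁻³, so Δρ ≈ 4.691 kg m⁻³.
N² = (g/ρ₀)·Δρ/Δz = g·(Δρ/ρ₀)/Δz = 9.81 × 4.577 × 10⁻³ / 52 = 8.6347 × 10⁻⁴ s⁻².
N = √(8.6347 × 10⁻⁴) = 0.029385 rad s⁻¹ ≈ 0.0294 rad s⁻¹.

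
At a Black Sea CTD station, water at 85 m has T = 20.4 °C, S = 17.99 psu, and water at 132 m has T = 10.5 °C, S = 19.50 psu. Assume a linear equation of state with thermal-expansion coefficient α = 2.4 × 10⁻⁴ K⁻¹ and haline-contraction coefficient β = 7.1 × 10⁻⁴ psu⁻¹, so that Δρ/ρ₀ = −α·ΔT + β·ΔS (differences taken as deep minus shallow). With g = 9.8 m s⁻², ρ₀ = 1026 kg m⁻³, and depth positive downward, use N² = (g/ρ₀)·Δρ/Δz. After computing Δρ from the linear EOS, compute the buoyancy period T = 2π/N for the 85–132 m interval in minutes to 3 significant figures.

3.91 min

ΔT = -9.9 K, ΔS = +1.51 psu (deep − shallow).
Δρ/ρ₀ = −αΔT + βΔS = 2.376 × 10⁻³ + 1.0721 × 10⁻³ = 3.4481 × 10⁻³, so Δρ ≈ 3.538 kg m⁻³.
N² = (g/ρ₀)·Δρ/Δz = g·(Δρ/ρ₀)/Δz = 9.8 × 3.4481 × 10⁻³ / 47 = 7.1897 × 10⁻⁴ s⁻².
N = √(7.1897 × 10⁻⁴) = 0.026814 rad s⁻¹ → T = 2π/N = 234.32 s = 3.9053 min ≈ 3.91 min.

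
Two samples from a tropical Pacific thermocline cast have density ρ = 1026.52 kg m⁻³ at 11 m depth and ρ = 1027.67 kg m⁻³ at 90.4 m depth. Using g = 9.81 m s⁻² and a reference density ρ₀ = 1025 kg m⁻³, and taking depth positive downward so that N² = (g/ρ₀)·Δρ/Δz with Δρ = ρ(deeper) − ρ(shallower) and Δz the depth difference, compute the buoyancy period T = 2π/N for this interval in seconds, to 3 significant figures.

Δρ = 1027.67 − 1026.52 = 1.15 kg m⁻³ over Δz = 90.4 − 11 = 79.4 m.
N² = (9.81/1025) × (1.15/79.4) = 1.3862 × 10⁻⁴ s⁻².
N = √(1.3862 × 10⁻⁴) = 0.011774 rad s⁻¹, so T = 2π/N = 533.65 s ≈ 534 s.

534 s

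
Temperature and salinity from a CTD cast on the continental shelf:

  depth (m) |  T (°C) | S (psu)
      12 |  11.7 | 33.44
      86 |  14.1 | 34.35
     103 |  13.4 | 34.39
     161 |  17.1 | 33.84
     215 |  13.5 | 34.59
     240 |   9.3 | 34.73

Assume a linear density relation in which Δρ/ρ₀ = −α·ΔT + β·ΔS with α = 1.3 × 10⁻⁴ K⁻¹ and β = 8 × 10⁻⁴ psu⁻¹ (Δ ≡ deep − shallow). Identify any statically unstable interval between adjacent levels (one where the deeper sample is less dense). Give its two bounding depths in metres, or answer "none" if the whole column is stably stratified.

Evaluate Δρ/ρ₀ = −αΔT + βΔS across each adjacent pair:
  12–86 m: −αΔT+βΔS = −(1.3 × 10⁻⁴)(+2.4)+(8 × 10⁻⁴)(+0.91) = 4.2 × 10⁻⁴ → stable
  86–103 m: −αΔT+βΔS = −(1.3 × 10⁻⁴)(-0.7)+(8 × 10⁻⁴)(+0.04) = 1.2 × 10⁻⁴ → stable
  103–161 m: −αΔT+βΔS = −(1.3 × 10⁻⁴)(+3.7)+(8 × 10⁻⁴)(-0.55) = -9.2 × 10⁻⁴ → UNSTABLE
  161–215 m: −αΔT+βΔS = −(1.3 × 10⁻⁴)(-3.6)+(8 × 10⁻⁴)(+0.75) = 1.1 × 10⁻³ → stable
  215–240 m: −αΔT+βΔS = −(1.3 × 10⁻⁴)(-4.2)+(8 × 10⁻⁴)(+0.14) = 6.6 × 10⁻⁴ → stable
The 103–161 m interval has Δρ < 0: lighter water underlies denser water.

103–161 m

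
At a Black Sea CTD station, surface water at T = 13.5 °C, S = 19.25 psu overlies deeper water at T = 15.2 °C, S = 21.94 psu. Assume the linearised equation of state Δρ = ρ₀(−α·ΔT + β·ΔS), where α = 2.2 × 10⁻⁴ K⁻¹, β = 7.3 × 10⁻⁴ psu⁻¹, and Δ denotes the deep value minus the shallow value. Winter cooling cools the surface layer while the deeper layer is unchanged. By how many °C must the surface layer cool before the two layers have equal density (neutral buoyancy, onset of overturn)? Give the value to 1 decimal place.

Neutral buoyancy requires Δρ = 0, i.e. −α(T_deep − T_surf′) + β(S_deep − S_surf) = 0.
T_surf′ = T_deep − (β/α)·ΔS = 15.2 − (7.3 × 10⁻⁴/2.2 × 10⁻⁴)·(+2.69) = 6.274 °C.
Cooling required: 13.5 − (6.274) = 7.226 °C.

7.2 °C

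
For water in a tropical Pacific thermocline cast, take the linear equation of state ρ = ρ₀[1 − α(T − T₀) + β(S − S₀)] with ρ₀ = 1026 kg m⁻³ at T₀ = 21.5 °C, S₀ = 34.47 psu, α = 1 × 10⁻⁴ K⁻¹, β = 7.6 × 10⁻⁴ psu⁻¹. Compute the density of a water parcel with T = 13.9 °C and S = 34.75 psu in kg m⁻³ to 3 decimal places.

T − T₀ = -7.6 K, S − S₀ = +0.28 psu.
Bracket = 1 − α·(-7.6) + β·(+0.28) = 1 + (9.728 × 10⁻⁴) = 1.0009728.
ρ = 1026 × 1.0009728 = 1026.998 kg m⁻³.

1026.998 kg m⁻³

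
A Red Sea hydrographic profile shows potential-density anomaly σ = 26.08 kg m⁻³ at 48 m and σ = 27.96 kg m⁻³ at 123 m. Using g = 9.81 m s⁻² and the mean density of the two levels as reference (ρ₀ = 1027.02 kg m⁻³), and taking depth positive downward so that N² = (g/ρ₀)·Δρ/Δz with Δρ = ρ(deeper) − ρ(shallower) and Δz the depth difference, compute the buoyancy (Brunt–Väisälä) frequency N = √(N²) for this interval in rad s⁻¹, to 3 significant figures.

0.0155 rad s⁻¹

Δρ = 1027.96 − 1026.08 = 1.88 kg m⁻³ over Δz = 123 − 48 = 75 m.
N² = (9.81/1027.02) × (1.88/75) = 2.3943 × 10⁻⁴ s⁻².
N = √(2.3943 × 10⁻⁴) = 0.015474 rad s⁻¹ ≈ 0.0155 rad s⁻¹.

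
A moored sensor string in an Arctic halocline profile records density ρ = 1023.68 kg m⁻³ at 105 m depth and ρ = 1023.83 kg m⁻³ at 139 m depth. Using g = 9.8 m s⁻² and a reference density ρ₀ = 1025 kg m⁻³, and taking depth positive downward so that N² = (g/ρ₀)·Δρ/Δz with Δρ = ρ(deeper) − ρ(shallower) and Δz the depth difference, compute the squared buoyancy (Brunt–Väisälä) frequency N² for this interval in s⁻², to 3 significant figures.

Δρ = 1023.83 − 1023.68 = 0.15 kg m⁻³ over Δz = 139 − 105 = 34 m.
N² = (9.8/1025) × (0.15/34) = 4.2181 × 10⁻⁵ s⁻² ≈ 4.22 × 10⁻⁵ s⁻².

4.22 × 10⁻⁵ s⁻²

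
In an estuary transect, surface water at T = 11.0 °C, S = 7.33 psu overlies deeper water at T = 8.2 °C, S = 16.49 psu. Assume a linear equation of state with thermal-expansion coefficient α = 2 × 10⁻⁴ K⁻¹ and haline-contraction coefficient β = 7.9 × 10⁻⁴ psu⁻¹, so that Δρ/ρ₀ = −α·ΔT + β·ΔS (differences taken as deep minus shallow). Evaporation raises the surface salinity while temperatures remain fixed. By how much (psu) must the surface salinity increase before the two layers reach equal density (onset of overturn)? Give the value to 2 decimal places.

Neutral buoyancy requires −α(T_deep − T_surf) + β(S_deep − S_surf′) = 0.
S_surf′ = S_deep − (α/β)·ΔT = 16.49 − (2 × 10⁻⁴/7.9 × 10⁻⁴)·(-2.8) = 17.1989 psu.
Increase required: 17.1989 − 7.33 = 9.8689 psu.

9.87 psu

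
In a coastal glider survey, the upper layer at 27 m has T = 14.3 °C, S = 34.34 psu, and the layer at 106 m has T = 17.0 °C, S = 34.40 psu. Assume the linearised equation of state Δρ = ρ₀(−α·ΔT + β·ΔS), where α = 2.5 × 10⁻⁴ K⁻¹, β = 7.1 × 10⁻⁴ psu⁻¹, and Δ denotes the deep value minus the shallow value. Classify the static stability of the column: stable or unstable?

ΔT = 17.0 − 14.3 = +2.7 K and ΔS = 34.40 − 34.34 = +0.06 psu (deep − shallow).
−αΔT = -6.75 × 10⁻⁴; βΔS = 4.26 × 10⁻⁵; sum Δρ/ρ₀ = -6.324 × 10⁻⁴.
Δρ/ρ₀ < 0, so Δρ < 0: deeper water is lighter → statically unstable; the column would overturn.

unstable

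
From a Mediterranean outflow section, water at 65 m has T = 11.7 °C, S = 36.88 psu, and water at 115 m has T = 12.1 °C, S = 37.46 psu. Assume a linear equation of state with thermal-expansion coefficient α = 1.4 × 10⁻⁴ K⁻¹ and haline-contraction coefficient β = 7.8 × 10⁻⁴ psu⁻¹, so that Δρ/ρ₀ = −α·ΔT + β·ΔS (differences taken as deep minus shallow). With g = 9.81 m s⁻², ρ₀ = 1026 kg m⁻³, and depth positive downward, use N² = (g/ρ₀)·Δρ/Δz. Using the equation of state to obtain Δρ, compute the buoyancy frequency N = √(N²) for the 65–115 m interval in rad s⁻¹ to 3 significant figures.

ΔT = +0.4 K, ΔS = +0.58 psu (deep − shallow).
Δρ/ρ₀ = −αΔT + βΔS = -5.60 × 10⁻⁵ + 4.524 × 10⁻⁴ = 3.964 × 10⁻⁴, so Δρ ≈ 0.4067 kg m⁻³.
N² = (g/ρ₀)·Δρ/Δz = g·(Δρ/ρ₀)/Δz = 9.81 × 3.964 × 10⁻⁴ / 50 = 7.7774 × 10⁻⁵ s⁻².
N = √(7.7774 × 10⁻⁵) = 8.8190 × 10⁻³ rad s⁻¹ ≈ 8.82 × 10⁻³ rad s⁻¹.

8.82 × 10⁻³ rad s⁻¹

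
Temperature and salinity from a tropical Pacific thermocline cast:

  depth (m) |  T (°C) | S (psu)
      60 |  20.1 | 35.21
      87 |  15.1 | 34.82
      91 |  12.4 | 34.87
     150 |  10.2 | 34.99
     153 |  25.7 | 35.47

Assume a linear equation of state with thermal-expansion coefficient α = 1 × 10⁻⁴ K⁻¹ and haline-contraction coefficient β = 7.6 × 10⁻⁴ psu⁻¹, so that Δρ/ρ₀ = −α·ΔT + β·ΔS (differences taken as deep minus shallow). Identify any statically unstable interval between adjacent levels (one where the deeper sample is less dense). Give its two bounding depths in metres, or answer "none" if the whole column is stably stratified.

Evaluate Δρ/ρ₀ = −αΔT + βΔS across each adjacent pair:
  60–87 m: −αΔT+βΔS = −(1 × 10⁻⁴)(-5.0)+(7.6 × 10⁻⁴)(-0.39) = 2.0 × 10⁻⁴ → stable
  87–91 m: −αΔT+βΔS = −(1 × 10⁻⁴)(-2.7)+(7.6 × 10⁻⁴)(+0.05) = 3.1 × 10⁻⁴ → stable
  91–150 m: −αΔT+βΔS = −(1 × 10⁻⁴)(-2.2)+(7.6 × 10⁻⁴)(+0.12) = 3.1 × 10⁻⁴ → stable
  150–153 m: −αΔT+βΔS = −(1 × 10⁻⁴)(+15.5)+(7.6 × 10⁻⁴)(+0.48) = -1.2 × 10⁻³ → UNSTABLE
The 150–153 m interval has Δρ < 0: lighter water underlies denser water.

150–153 m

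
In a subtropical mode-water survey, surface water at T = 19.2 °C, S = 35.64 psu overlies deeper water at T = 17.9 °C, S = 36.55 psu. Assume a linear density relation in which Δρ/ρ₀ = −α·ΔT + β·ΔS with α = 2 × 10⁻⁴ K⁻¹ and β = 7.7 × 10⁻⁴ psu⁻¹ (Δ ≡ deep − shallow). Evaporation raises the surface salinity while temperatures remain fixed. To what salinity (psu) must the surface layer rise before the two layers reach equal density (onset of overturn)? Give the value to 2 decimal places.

Neutral buoyancy requires −α(T_deep − T_surf) + β(S_deep − S_surf′) = 0.
S_surf′ = S_deep − (α/β)·ΔT = 36.55 − (2 × 10⁻⁴/7.7 × 10⁻⁴)·(-1.3) = 36.8877 psu.
Increase required: 36.8877 − 35.64 = 1.2477 psu.

36.89 psu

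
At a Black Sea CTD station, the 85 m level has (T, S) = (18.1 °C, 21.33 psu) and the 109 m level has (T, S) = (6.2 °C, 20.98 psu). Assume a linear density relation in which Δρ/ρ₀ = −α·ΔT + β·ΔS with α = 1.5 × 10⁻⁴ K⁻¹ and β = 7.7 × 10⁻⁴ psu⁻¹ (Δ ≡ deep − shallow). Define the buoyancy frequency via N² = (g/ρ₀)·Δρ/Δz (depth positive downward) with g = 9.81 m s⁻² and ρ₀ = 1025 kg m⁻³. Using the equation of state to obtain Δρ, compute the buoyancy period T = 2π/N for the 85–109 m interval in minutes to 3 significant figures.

ΔT = -11.9 K, ΔS = -0.35 psu (deep − shallow).
Δρ/ρ₀ = −αΔT + βΔS = 1.785 × 10⁻³ − 2.695 × 10⁻⁴ = 1.5155 × 10⁻³, so Δρ ≈ 1.553 kg m⁻³.
N² = (g/ρ₀)·Δρ/Δz = g·(Δρ/ρ₀)/Δz = 9.81 × 1.5155 × 10⁻³ / 24 = 6.1946 × 10⁻⁴ s⁻².
N = √(6.1946 × 10⁻⁴) = 0.024889 rad s⁻¹ → T = 2π/N = 252.45 s = 4.2075 min ≈ 4.21 min.

4.21 min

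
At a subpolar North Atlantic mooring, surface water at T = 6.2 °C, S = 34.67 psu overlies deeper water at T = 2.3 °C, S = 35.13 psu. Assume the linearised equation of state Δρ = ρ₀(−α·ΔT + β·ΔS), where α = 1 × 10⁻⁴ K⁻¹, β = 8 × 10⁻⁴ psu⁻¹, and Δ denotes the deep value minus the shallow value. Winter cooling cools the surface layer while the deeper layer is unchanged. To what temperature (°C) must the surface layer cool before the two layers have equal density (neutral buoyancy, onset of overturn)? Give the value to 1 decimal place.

Neutral buoyancy requires Δρ = 0, i.e. −α(T_deep − T_surf′) + β(S_deep − S_surf) = 0.
T_surf′ = T_deep − (β/α)·ΔS = 2.3 − (8 × 10⁻⁴/1 × 10⁻⁴)·(+0.46) = -1.380 °C.
Cooling required: 6.2 − (-1.380) = 7.580 °C.

-1.4 °C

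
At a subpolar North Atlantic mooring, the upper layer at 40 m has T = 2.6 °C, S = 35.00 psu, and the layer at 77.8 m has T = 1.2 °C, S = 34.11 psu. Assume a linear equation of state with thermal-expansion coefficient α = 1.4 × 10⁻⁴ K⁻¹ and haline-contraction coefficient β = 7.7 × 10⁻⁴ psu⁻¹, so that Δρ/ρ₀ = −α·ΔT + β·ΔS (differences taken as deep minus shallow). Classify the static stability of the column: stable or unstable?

ΔT = 1.2 − 2.6 = -1.4 K and ΔS = 34.11 − 35.00 = -0.89 psu (deep − shallow).
−αΔT = 1.96 × 10⁻⁴; βΔS = -6.853 × 10⁻⁴; sum Δρ/ρ₀ = -4.893 × 10⁻⁴.
Δρ/ρ₀ < 0, so Δρ < 0: deeper water is lighter → statically unstable; the column would overturn.

unstable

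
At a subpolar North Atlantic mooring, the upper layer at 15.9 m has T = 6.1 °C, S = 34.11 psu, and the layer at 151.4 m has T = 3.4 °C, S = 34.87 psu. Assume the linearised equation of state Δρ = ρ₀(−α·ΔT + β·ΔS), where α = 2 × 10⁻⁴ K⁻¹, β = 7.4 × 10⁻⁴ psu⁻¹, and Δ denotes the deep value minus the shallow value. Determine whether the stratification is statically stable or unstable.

stable

ΔT = 3.4 − 6.1 = -2.7 K and ΔS = 34.87 − 34.11 = +0.76 psu (deep − shallow).
−αΔT = 5.40 × 10⁻⁴; βΔS = 5.624 × 10⁻⁴; sum Δρ/ρ₀ = 1.1024 × 10⁻³.
Δρ/ρ₀ > 0, so Δρ > 0: deeper water is denser → statically stable.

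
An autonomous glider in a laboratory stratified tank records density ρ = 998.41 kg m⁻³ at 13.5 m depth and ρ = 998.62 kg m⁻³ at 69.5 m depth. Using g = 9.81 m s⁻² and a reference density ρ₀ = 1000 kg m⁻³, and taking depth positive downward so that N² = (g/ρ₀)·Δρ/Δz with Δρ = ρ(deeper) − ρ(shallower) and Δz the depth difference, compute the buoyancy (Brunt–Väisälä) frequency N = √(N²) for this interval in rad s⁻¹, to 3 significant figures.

Δρ = 998.62 − 998.41 = 0.21 kg m⁻³ over Δz = 69.5 − 13.5 = 56 m.
N² = (9.81/1000) × (0.21/56) = 3.6787 × 10⁻⁵ s⁻².
N = √(3.6787 × 10⁻⁵) = 6.0652 × 10⁻³ rad s⁻¹ ≈ 6.07 × 10⁻³ rad s⁻¹.

6.07 × 10⁻³ rad s⁻¹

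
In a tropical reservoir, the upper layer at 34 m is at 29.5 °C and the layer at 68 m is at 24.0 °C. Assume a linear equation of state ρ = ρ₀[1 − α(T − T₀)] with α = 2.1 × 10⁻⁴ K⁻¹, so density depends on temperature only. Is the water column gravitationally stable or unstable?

stable

ΔT = 24.0 − 29.5 = -5.5 K, so Δρ/ρ₀ = −αΔT = 1.155 × 10⁻³.
Δρ/ρ₀ > 0, so Δρ > 0: deeper water is denser → statically stable.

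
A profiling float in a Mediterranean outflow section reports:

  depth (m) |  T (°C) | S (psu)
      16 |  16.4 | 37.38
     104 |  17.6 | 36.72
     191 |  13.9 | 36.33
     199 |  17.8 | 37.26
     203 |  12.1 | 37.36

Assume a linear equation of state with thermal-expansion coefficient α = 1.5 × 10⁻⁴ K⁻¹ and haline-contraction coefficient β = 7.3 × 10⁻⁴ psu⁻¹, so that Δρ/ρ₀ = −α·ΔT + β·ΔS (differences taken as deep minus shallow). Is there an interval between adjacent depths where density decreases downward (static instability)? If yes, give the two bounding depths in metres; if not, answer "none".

16–104 m

Evaluate Δρ/ρ₀ = −αΔT + βΔS across each adjacent pair:
  16–104 m: −αΔT+βΔS = −(1.5 × 10⁻⁴)(+1.2)+(7.3 × 10⁻⁴)(-0.66) = -6.6 × 10⁻⁴ → UNSTABLE
  104–191 m: −αΔT+βΔS = −(1.5 × 10⁻⁴)(-3.7)+(7.3 × 10⁻⁴)(-0.39) = 2.7 × 10⁻⁴ → stable
  191–199 m: −αΔT+βΔS = −(1.5 × 10⁻⁴)(+3.9)+(7.3 × 10⁻⁴)(+0.93) = 9.4 × 10⁻⁵ → stable
  199–203 m: −αΔT+βΔS = −(1.5 × 10⁻⁴)(-5.7)+(7.3 × 10⁻⁴)(+0.10) = 9.3 × 10⁻⁴ → stable
The 16–104 m interval has Δρ < 0: lighter water underlies denser water.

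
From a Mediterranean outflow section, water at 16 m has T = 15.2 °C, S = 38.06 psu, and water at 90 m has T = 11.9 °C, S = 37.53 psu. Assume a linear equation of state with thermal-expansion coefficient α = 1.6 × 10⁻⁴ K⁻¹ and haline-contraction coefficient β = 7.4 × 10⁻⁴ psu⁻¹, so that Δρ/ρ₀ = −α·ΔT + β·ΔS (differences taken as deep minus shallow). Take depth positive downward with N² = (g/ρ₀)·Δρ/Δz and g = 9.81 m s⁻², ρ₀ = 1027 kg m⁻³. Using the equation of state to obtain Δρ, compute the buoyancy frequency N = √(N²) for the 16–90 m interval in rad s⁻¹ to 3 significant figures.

4.24 × 10⁻³ rad s⁻¹

ΔT = -3.3 K, ΔS = -0.53 psu (deep − shallow).
Δρ/ρ₀ = −αΔT + βΔS = 5.28 × 10⁻⁴ − 3.922 × 10⁻⁴ = 1.358 × 10⁻⁴, so Δρ ≈ 0.1395 kg m⁻³.
N² = (g/ρ₀)·Δρ/Δz = g·(Δρ/ρ₀)/Δz = 9.81 × 1.358 × 10⁻⁴ / 74 = 1.8003 × 10⁻⁵ s⁻².
N = √(1.8003 × 10⁻⁵) = 4.2430 × 10⁻³ rad s⁻¹ ≈ 4.24 × 10⁻³ rad s⁻¹.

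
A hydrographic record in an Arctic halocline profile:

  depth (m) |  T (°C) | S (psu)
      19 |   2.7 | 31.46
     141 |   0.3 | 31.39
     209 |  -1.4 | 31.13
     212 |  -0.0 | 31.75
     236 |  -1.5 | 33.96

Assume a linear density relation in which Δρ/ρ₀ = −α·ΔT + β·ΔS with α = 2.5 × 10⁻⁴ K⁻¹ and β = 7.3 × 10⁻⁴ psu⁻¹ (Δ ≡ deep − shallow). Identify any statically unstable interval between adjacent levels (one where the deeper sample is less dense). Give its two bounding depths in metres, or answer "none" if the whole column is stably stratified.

Evaluate Δρ/ρ₀ = −αΔT + βΔS across each adjacent pair:
  19–141 m: −αΔT+βΔS = −(2.5 × 10⁻⁴)(-2.4)+(7.3 × 10⁻⁴)(-0.07) = 5.5 × 10⁻⁴ → stable
  141–209 m: −αΔT+βΔS = −(2.5 × 10⁻⁴)(-1.7)+(7.3 × 10⁻⁴)(-0.26) = 2.4 × 10⁻⁴ → stable
  209–212 m: −αΔT+βΔS = −(2.5 × 10⁻⁴)(+1.4)+(7.3 × 10⁻⁴)(+0.62) = 1.0 × 10⁻⁴ → stable
  212–236 m: −αΔT+βΔS = −(2.5 × 10⁻⁴)(-1.5)+(7.3 × 10⁻⁴)(+2.21) = 2.0 × 10⁻³ → stable
Every interval has Δρ > 0: the column is stably stratified throughout.

none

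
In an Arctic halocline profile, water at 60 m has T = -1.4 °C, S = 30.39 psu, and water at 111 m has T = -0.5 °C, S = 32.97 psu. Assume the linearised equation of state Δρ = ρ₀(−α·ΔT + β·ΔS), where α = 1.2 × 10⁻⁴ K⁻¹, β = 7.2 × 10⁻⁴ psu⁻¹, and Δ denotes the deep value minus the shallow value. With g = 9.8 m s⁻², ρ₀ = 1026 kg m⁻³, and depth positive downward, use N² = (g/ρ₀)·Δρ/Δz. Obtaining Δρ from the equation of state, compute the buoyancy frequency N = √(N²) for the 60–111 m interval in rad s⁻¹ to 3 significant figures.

0.0183 rad s⁻¹

ΔT = +0.9 K, ΔS = +2.58 psu (deep − shallow).
Δρ/ρ₀ = −αΔT + βΔS = -1.08 × 10⁻⁴ + 1.8576 × 10⁻³ = 1.7496 × 10⁻³, so Δρ ≈ 1.795 kg m⁻³.
N² = (g/ρ₀)·Δρ/Δz = g·(Δρ/ρ₀)/Δz = 9.8 × 1.7496 × 10⁻³ / 51 = 3.3620 × 10⁻⁴ s⁻².
N = √(3.3620 × 10⁻⁴) = 0.018336 rad s⁻¹ ≈ 0.0183 rad s⁻¹.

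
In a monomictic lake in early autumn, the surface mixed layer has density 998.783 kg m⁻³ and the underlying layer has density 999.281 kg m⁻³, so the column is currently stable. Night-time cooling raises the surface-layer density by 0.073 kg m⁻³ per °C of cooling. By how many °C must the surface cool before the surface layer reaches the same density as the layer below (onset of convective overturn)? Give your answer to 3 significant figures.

6.82 °C

Density deficit of the surface layer: 999.281 − 998.783 = 0.498 kg m⁻³.
Required change = 0.498 / 0.073 = 6.82 °C.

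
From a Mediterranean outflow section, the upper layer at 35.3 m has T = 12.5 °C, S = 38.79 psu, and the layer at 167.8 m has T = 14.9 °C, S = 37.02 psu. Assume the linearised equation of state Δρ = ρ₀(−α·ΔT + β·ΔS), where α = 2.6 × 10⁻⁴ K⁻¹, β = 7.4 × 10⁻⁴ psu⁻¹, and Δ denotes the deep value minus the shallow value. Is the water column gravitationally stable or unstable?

unstable

ΔT = 14.9 − 12.5 = +2.4 K and ΔS = 37.02 − 38.79 = -1.77 psu (deep − shallow).
−αΔT = -6.24 × 10⁻⁴; βΔS = -1.3098 × 10⁻³; sum Δρ/ρ₀ = -1.9338 × 10⁻³.
Δρ/ρ₀ < 0, so Δρ < 0: deeper water is lighter → statically unstable; the column would overturn.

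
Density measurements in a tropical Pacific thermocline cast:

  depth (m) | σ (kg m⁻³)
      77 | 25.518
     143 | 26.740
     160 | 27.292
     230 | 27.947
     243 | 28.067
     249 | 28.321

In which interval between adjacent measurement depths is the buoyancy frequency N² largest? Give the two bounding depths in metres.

243–249 m

Compute the density gradient over each adjacent pair:
  77–143 m: Δρ/Δz = 1.222/66 = 0.019 kg m⁻⁴
  143–160 m: Δρ/Δz = 0.552/17 = 0.032 kg m⁻⁴
  160–230 m: Δρ/Δz = 0.655/70 = 9.4 × 10⁻³ kg m⁻⁴
  230–243 m: Δρ/Δz = 0.120/13 = 9.2 × 10⁻³ kg m⁻⁴
  243–249 m: Δρ/Δz = 0.254/6 = 0.042 kg m⁻⁴
The largest gradient is in the 243–249 m interval — the pycnocline.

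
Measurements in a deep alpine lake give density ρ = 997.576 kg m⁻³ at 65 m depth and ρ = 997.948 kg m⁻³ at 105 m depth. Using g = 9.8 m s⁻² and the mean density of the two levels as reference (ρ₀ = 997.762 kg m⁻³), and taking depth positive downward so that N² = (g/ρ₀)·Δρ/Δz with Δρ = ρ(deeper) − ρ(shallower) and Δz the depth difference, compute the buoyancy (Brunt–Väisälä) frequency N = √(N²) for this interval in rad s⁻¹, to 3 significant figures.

Δρ = 997.948 − 997.576 = 0.372 kg m⁻³ over Δz = 105 − 65 = 40 m.
N² = (9.8/997.762) × (0.372/40) = 9.1344 × 10⁻⁵ s⁻².
N = √(9.1344 × 10⁻⁵) = 9.5574 × 10⁻³ rad s⁻¹ ≈ 9.56 × 10⁻³ rad s⁻¹.
Since Δρ > 0 the layer is stably stratified.

9.56 × 10⁻³ rad s⁻¹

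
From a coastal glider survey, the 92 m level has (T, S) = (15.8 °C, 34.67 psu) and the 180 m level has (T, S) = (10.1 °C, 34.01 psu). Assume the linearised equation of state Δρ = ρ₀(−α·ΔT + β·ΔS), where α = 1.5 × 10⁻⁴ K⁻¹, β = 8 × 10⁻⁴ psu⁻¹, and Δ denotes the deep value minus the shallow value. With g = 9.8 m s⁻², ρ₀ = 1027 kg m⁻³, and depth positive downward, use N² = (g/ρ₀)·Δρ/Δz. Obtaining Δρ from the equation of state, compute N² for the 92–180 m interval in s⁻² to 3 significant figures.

3.64 × 10⁻⁵ s⁻²

ΔT = -5.7 K, ΔS = -0.66 psu (deep − shallow).
Δρ/ρ₀ = −αΔT + βΔS = 8.55 × 10⁻⁴ − 5.28 × 10⁻⁴ = 3.27 × 10⁻⁴, so Δρ ≈ 0.3358 kg m⁻³.
N² = (g/ρ₀)·Δρ/Δz = g·(Δρ/ρ₀)/Δz = 9.8 × 3.27 × 10⁻⁴ / 88 = 3.6416 × 10⁻⁵ s⁻² ≈ 3.64 × 10⁻⁵ s⁻².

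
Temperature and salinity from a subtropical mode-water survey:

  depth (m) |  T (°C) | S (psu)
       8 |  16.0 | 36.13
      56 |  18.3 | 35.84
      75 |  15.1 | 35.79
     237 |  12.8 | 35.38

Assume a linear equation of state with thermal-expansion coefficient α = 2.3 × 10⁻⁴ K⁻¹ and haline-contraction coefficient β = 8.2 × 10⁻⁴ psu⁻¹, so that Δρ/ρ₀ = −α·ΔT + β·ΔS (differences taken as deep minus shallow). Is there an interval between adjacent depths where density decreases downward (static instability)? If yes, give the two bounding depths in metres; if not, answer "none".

Evaluate Δρ/ρ₀ = −αΔT + βΔS across each adjacent pair:
  8–56 m: −αΔT+βΔS = −(2.3 × 10⁻⁴)(+2.3)+(8.2 × 10⁻⁴)(-0.29) = -7.7 × 10⁻⁴ → UNSTABLE
  56–75 m: −αΔT+βΔS = −(2.3 × 10⁻⁴)(-3.2)+(8.2 × 10⁻⁴)(-0.05) = 7.0 × 10⁻⁴ → stable
  75–237 m: −αΔT+βΔS = −(2.3 × 10⁻⁴)(-2.3)+(8.2 × 10⁻⁴)(-0.41) = 1.9 × 10⁻⁴ → stable
The 8–56 m interval has Δρ < 0: lighter water underlies denser water.

8–56 m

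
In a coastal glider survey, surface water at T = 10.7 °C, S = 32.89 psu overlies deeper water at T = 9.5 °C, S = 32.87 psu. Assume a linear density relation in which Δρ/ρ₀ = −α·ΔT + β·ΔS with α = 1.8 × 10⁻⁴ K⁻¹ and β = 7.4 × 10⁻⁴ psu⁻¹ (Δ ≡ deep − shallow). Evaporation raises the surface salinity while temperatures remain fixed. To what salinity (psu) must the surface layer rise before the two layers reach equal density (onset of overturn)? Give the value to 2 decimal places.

Neutral buoyancy requires −α(T_deep − T_surf) + β(S_deep − S_surf′) = 0.
S_surf′ = S_deep − (α/β)·ΔT = 32.87 − (1.8 × 10⁻⁴/7.4 × 10⁻⁴)·(-1.2) = 33.1619 psu.
Increase required: 33.1619 − 32.89 = 0.2719 psu.

33.16 psu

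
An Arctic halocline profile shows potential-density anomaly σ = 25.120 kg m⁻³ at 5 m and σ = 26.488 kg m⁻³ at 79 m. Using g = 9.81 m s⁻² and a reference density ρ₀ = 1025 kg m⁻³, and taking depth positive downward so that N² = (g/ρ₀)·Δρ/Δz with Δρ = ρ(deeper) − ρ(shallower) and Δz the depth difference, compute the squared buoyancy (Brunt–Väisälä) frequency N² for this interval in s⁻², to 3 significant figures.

1.77 × 10⁻⁴ s⁻²

Δρ = 1026.488 − 1025.120 = 1.368 kg m⁻³ over Δz = 79 − 5 = 74 m.
N² = (9.81/1025) × (1.368/74) = 1.7693 × 10⁻⁴ s⁻² ≈ 1.77 × 10⁻⁴ s⁻².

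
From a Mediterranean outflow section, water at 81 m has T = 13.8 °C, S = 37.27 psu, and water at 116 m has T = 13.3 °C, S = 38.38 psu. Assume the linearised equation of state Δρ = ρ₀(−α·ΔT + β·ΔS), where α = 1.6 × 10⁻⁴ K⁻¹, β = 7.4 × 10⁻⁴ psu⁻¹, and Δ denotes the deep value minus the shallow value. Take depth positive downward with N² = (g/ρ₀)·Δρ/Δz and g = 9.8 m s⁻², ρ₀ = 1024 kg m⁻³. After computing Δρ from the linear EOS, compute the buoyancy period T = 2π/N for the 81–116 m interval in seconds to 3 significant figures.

ΔT = -0.5 K, ΔS = +1.11 psu (deep − shallow).
Δρ/ρ₀ = −αΔT + βΔS = 8.00 × 10⁻⁵ + 8.214 × 10⁻⁴ = 9.014 × 10⁻⁴, so Δρ ≈ 0.9230 kg m⁻³.
N² = (g/ρ₀)·Δρ/Δz = g·(Δρ/ρ₀)/Δz = 9.8 × 9.014 × 10⁻⁴ / 35 = 2.5239 × 10⁻⁴ s⁻².
N = √(2.5239 × 10⁻⁴) = 0.015887 rad s⁻¹ → T = 2π/N = 395.49 s ≈ 395 s.

395 s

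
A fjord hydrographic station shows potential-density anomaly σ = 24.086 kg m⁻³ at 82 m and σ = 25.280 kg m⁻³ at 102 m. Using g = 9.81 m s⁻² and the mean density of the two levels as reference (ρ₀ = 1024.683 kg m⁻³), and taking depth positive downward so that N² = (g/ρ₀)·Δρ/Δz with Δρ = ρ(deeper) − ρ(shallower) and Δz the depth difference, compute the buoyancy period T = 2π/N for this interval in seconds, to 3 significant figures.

263 s

Δρ = 1025.280 − 1024.086 = 1.194 kg m⁻³ over Δz = 102 − 82 = 20 m.
N² = (9.81/1024.683) × (1.194/20) = 5.7155 × 10⁻⁴ s⁻².
N = √(5.7155 × 10⁻⁴) = 0.023907 rad s⁻¹, so T = 2π/N = 262.82 s ≈ 263 s.
Since Δρ > 0 the layer is stably stratified.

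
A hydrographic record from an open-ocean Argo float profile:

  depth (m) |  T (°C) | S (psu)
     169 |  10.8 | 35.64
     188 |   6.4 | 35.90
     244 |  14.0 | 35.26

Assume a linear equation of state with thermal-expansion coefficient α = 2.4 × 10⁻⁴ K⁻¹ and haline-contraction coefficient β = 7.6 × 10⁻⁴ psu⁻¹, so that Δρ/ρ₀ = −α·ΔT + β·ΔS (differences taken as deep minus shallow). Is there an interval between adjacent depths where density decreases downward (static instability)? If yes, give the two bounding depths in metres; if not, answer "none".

188–244 m

Evaluate Δρ/ρ₀ = −αΔT + βΔS across each adjacent pair:
  169–188 m: −αΔT+βΔS = −(2.4 × 10⁻⁴)(-4.4)+(7.6 × 10⁻⁴)(+0.26) = 1.3 × 10⁻³ → stable
  188–244 m: −αΔT+βΔS = −(2.4 × 10⁻⁴)(+7.6)+(7.6 × 10⁻⁴)(-0.64) = -2.3 × 10⁻³ → UNSTABLE
The 188–244 m interval has Δρ < 0: lighter water underlies denser water.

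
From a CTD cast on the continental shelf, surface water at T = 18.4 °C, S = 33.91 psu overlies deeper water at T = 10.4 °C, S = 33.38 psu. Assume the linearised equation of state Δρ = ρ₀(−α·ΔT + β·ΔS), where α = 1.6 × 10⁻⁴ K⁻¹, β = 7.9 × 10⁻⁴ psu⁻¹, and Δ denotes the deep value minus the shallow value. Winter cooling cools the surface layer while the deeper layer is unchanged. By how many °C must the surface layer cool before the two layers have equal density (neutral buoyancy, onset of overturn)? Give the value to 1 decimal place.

Neutral buoyancy requires Δρ = 0, i.e. −α(T_deep − T_surf′) + β(S_deep − S_surf) = 0.
T_surf′ = T_deep − (β/α)·ΔS = 10.4 − (7.9 × 10⁻⁴/1.6 × 10⁻⁴)·(-0.53) = 13.017 °C.
Cooling required: 18.4 − (13.017) = 5.383 °C.

5.4 °C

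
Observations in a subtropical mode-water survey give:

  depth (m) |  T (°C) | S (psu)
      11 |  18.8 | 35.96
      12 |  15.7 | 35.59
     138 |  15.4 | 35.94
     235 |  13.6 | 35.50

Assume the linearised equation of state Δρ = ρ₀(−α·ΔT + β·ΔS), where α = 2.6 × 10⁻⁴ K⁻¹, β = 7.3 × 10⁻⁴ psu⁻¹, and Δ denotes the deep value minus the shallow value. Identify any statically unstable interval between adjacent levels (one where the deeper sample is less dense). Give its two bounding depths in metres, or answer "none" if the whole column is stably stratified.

none

Evaluate Δρ/ρ₀ = −αΔT + βΔS across each adjacent pair:
  11–12 m: −αΔT+βΔS = −(2.6 × 10⁻⁴)(-3.1)+(7.3 × 10⁻⁴)(-0.37) = 5.4 × 10⁻⁴ → stable
  12–138 m: −αΔT+βΔS = −(2.6 × 10⁻⁴)(-0.3)+(7.3 × 10⁻⁴)(+0.35) = 3.3 × 10⁻⁴ → stable
  138–235 m: −αΔT+βΔS = −(2.6 × 10⁻⁴)(-1.8)+(7.3 × 10⁻⁴)(-0.44) = 1.5 × 10⁻⁴ → stable
Every interval has Δρ > 0: the column is stably stratified throughout.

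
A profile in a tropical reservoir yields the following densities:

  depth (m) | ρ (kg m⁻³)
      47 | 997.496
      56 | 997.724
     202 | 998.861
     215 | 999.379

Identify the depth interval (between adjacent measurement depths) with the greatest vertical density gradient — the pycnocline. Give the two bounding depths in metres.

Compute the density gradient over each adjacent pair:
  47–56 m: Δρ/Δz = 0.228/9 = 0.025 kg m⁻⁴
  56–202 m: Δρ/Δz = 1.137/146 = 7.8 × 10⁻³ kg m⁻⁴
  202–215 m: Δρ/Δz = 0.518/13 = 0.040 kg m⁻⁴
The largest gradient is in the 202–215 m interval — the pycnocline.

202–215 m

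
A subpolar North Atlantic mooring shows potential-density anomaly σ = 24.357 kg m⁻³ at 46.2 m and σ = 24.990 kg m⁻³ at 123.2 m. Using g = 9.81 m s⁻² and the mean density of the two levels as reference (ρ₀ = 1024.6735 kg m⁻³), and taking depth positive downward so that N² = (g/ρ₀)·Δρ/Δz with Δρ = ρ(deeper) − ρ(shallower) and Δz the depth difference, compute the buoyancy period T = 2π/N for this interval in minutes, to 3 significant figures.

Δρ = 1024.990 − 1024.357 = 0.633 kg m⁻³ over Δz = 123.2 − 46.2 = 77 m.
N² = (9.81/1024.6735) × (0.633/77) = 7.8704 × 10⁻⁵ s⁻².
N = √(7.8704 × 10⁻⁵) = 8.8715 × 10⁻³ rad s⁻¹, so T = 2π/N = 708.24 s = 11.804 min ≈ 11.8 min.

11.8 min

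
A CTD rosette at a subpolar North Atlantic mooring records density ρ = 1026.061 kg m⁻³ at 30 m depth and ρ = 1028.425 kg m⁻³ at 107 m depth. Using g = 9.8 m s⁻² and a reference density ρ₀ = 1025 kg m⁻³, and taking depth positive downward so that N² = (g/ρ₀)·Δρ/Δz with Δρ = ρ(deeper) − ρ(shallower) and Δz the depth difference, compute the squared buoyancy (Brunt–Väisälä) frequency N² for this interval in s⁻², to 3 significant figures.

2.94 × 10⁻⁴ s⁻²

Δρ = 1028.425 − 1026.061 = 2.364 kg m⁻³ over Δz = 107 − 30 = 77 m.
N² = (9.8/1025) × (2.364/77) = 2.9353 × 10⁻⁴ s⁻² ≈ 2.94 × 10⁻⁴ s⁻².
Since Δρ > 0 the layer is stably stratified.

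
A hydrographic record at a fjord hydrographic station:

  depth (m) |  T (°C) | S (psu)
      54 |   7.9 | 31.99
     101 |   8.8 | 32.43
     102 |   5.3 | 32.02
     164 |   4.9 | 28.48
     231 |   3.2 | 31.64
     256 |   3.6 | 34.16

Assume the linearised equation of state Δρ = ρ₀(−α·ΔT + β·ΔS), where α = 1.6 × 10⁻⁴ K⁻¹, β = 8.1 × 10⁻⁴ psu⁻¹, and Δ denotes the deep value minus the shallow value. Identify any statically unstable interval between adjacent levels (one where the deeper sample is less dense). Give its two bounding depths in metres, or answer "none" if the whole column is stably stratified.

Evaluate Δρ/ρ₀ = −αΔT + βΔS across each adjacent pair:
  54–101 m: −αΔT+βΔS = −(1.6 × 10⁻⁴)(+0.9)+(8.1 × 10⁻⁴)(+0.44) = 2.1 × 10⁻⁴ → stable
  101–102 m: −αΔT+βΔS = −(1.6 × 10⁻⁴)(-3.5)+(8.1 × 10⁻⁴)(-0.41) = 2.3 × 10⁻⁴ → stable
  102–164 m: −αΔT+βΔS = −(1.6 × 10⁻⁴)(-0.4)+(8.1 × 10⁻⁴)(-3.54) = -2.8 × 10⁻³ → UNSTABLE
  164–231 m: −αΔT+βΔS = −(1.6 × 10⁻⁴)(-1.7)+(8.1 × 10⁻⁴)(+3.16) = 2.8 × 10⁻³ → stable
  231–256 m: −αΔT+βΔS = −(1.6 × 10⁻⁴)(+0.4)+(8.1 × 10⁻⁴)(+2.52) = 2.0 × 10⁻³ → stable
The 102–164 m interval has Δρ < 0: lighter water underlies denser water.

102–164 m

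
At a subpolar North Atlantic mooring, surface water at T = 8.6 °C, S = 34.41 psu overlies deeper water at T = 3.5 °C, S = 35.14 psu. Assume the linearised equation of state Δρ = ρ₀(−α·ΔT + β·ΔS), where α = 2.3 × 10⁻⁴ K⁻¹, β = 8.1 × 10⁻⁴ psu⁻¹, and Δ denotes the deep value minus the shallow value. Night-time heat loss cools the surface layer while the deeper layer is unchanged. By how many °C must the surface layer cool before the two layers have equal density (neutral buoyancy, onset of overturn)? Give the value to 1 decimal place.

Neutral buoyancy requires Δρ = 0, i.e. −α(T_deep − T_surf′) + β(S_deep − S_surf) = 0.
T_surf′ = T_deep − (β/α)·ΔS = 3.5 − (8.1 × 10⁻⁴/2.3 × 10⁻⁴)·(+0.73) = 0.929 °C.
Cooling required: 8.6 − (0.929) = 7.671 °C.

7.7 °C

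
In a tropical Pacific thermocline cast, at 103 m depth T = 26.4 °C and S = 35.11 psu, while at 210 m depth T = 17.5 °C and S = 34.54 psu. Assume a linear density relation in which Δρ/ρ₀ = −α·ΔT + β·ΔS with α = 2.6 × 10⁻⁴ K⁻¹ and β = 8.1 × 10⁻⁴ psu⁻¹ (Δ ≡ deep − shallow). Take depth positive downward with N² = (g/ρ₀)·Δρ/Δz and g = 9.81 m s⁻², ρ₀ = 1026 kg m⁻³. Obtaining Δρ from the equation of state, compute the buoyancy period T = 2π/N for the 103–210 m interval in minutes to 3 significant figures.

ΔT = -8.9 K, ΔS = -0.57 psu (deep − shallow).
Δρ/ρ₀ = −αΔT + βΔS = 2.314 × 10⁻³ − 4.617 × 10⁻⁴ = 1.8523 × 10⁻³, so Δρ ≈ 1.900 kg m⁻³.
N² = (g/ρ₀)·Δρ/Δz = g·(Δρ/ρ₀)/Δz = 9.81 × 1.8523 × 10⁻³ / 107 = 1.6982 × 10⁻⁴ s⁻².
N = √(1.6982 × 10⁻⁴) = 0.013032 rad s⁻¹ → T = 2π/N = 482.14 s = 8.0357 min ≈ 8.04 min.

8.04 min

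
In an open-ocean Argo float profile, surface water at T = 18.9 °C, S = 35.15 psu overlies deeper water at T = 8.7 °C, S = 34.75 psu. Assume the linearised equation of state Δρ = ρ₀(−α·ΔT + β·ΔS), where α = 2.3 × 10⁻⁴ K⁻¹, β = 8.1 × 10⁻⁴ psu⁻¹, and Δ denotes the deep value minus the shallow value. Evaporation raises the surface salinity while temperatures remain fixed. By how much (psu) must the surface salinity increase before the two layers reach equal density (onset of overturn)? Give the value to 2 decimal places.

Neutral buoyancy requires −α(T_deep − T_surf) + β(S_deep − S_surf′) = 0.
S_surf′ = S_deep − (α/β)·ΔT = 34.75 − (2.3 × 10⁻⁴/8.1 × 10⁻⁴)·(-10.2) = 37.6463 psu.
Increase required: 37.6463 − 35.15 = 2.4963 psu.

2.50 psu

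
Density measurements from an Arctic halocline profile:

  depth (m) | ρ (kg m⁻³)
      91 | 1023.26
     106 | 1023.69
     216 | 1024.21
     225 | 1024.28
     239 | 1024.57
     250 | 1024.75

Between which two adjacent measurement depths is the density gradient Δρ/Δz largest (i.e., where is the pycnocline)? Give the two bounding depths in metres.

Compute the density gradient over each adjacent pair:
  91–106 m: Δρ/Δz = 0.43/15 = 0.029 kg m⁻⁴
  106–216 m: Δρ/Δz = 0.52/110 = 4.7 × 10⁻³ kg m⁻⁴
  216–225 m: Δρ/Δz = 0.07/9 = 7.8 × 10⁻³ kg m⁻⁴
  225–239 m: Δρ/Δz = 0.29/14 = 0.021 kg m⁻⁴
  239–250 m: Δρ/Δz = 0.18/11 = 0.016 kg m⁻⁴
The largest gradient is in the 91–106 m interval — the pycnocline.

91–106 m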